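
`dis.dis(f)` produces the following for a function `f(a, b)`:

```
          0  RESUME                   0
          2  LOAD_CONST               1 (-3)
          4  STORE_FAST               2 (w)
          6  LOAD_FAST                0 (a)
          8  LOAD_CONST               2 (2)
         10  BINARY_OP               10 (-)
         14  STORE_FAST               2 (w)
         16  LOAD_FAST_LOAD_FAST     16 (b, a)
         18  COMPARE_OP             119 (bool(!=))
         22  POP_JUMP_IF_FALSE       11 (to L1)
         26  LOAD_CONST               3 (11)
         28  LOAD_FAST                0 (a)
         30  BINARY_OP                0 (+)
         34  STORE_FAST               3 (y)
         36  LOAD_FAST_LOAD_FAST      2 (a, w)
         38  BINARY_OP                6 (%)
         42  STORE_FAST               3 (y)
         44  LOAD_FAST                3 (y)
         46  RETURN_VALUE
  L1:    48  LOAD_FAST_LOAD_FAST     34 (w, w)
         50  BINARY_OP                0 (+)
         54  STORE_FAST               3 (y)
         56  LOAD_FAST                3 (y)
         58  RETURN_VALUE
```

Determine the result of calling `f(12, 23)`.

LOAD_CONST → push -3. Stack: [-3]
STORE_FAST w → w=-3. Stack: []
LOAD_FAST a → push 12. Stack: [12]
LOAD_CONST → push 2. Stack: [12, 2]
BINARY_OP - → 12 - 2 = 10. Stack: [10]
STORE_FAST w → w=10. Stack: []
LOAD_FAST_LOAD_FAST b,a → push 23,12. Stack: [23, 12]
COMPARE_OP bool(!=) → 23 vs 12 = True. Stack: [True]
POP_JUMP_IF_FALSE → pop True; no jump. Stack: []
LOAD_CONST → push 11. Stack: [11]
LOAD_FAST a → push 12. Stack: [11, 12]
BINARY_OP + → 11 + 12 = 23. Stack: [23]
STORE_FAST y → y=23. Stack: []
LOAD_FAST_LOAD_FAST a,w → push 12,10. Stack: [12, 10]
BINARY_OP % → 12 % 10 = 2. Stack: [2]
STORE_FAST y → y=2. Stack: []
LOAD_FAST y → push 2. Stack: [2]
RETURN_VALUE → return 2.

2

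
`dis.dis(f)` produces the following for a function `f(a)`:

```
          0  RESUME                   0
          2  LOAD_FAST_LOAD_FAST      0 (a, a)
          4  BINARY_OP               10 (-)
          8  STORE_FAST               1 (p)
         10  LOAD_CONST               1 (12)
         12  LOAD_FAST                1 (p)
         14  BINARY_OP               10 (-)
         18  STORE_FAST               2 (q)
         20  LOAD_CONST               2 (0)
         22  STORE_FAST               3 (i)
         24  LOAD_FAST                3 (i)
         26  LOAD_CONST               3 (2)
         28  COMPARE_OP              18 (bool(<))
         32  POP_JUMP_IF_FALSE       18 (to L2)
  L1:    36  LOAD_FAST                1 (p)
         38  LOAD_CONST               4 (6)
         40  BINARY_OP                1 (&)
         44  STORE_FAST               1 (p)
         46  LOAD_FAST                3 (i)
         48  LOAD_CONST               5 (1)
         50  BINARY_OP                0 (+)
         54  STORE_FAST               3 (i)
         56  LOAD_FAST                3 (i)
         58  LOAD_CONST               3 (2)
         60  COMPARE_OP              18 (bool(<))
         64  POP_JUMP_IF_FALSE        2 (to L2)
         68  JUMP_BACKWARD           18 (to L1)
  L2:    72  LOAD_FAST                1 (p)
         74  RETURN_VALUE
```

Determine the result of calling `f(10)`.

0

LOAD_FAST_LOAD_FAST a,a → push 10,10. Stack: [10, 10]
BINARY_OP - → 10 - 10 = 0. Stack: [0]
STORE_FAST p → p=0. Stack: []
LOAD_CONST → push 12. Stack: [12]
LOAD_FAST p → push 0. Stack: [12, 0]
BINARY_OP - → 12 - 0 = 12. Stack: [12]
STORE_FAST q → q=12. Stack: []
LOAD_CONST → push 0. Stack: [0]
STORE_FAST i → i=0. Stack: []
LOAD_FAST i → push 0. Stack: [0]
LOAD_CONST → push 2. Stack: [0, 2]
COMPARE_OP bool(<) → 0 vs 2 = True. Stack: [True]
POP_JUMP_IF_FALSE → pop True; no jump. Stack: []
LOAD_FAST p → push 0. Stack: [0]
LOAD_CONST → push 6. Stack: [0, 6]
BINARY_OP & → 0 & 6 = 0. Stack: [0]
STORE_FAST p → p=0. Stack: []
LOAD_FAST i → push 0. Stack: [0]
LOAD_CONST → push 1. Stack: [0, 1]
BINARY_OP + → 0 + 1 = 1. Stack: [1]
STORE_FAST i → i=1. Stack: []
LOAD_FAST i → push 1. Stack: [1]
LOAD_CONST → push 2. Stack: [1, 2]
COMPARE_OP bool(<) → 1 vs 2 = True. Stack: [True]
POP_JUMP_IF_FALSE → pop True; no jump. Stack: []
LOAD_FAST p → push 0. Stack: [0]
LOAD_CONST → push 6. Stack: [0, 6]
BINARY_OP & → 0 & 6 = 0. Stack: [0]
STORE_FAST p → p=0. Stack: []
LOAD_FAST i → push 1. Stack: [1]
LOAD_CONST → push 1. Stack: [1, 1]
BINARY_OP + → 1 + 1 = 2. Stack: [2]
STORE_FAST i → i=2. Stack: []
LOAD_FAST i → push 2. Stack: [2]
LOAD_CONST → push 2. Stack: [2, 2]
COMPARE_OP bool(<) → 2 vs 2 = False. Stack: [False]
POP_JUMP_IF_FALSE → pop False; jump. Stack: []
LOAD_FAST p → push 0. Stack: [0]
RETURN_VALUE → return 0.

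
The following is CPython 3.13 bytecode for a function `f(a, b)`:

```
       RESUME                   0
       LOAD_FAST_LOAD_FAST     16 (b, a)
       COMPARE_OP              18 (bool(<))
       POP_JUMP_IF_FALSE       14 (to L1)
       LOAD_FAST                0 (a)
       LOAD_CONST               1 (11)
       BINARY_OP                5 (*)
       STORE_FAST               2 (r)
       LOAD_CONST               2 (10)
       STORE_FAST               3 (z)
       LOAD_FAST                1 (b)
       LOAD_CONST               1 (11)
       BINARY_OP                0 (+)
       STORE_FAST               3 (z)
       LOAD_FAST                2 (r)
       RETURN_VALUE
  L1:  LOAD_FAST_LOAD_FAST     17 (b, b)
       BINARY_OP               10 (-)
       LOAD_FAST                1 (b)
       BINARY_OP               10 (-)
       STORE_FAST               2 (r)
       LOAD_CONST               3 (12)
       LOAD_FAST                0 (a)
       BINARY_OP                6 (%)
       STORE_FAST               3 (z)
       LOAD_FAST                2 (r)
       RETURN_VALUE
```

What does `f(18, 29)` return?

-29

LOAD_FAST_LOAD_FAST b,a → push 29,18. Stack: [29, 18]
COMPARE_OP bool(<) → 29 vs 18 = False. Stack: [False]
POP_JUMP_IF_FALSE → pop False; jump. Stack: []
LOAD_FAST_LOAD_FAST b,b → push 29,29. Stack: [29, 29]
BINARY_OP - → 29 - 29 = 0. Stack: [0]
LOAD_FAST b → push 29. Stack: [0, 29]
BINARY_OP - → 0 - 29 = -29. Stack: [-29]
STORE_FAST r → r=-29. Stack: []
LOAD_CONST → push 12. Stack: [12]
LOAD_FAST a → push 18. Stack: [12, 18]
BINARY_OP % → 12 % 18 = 12. Stack: [12]
STORE_FAST z → z=12. Stack: []
LOAD_FAST r → push -29. Stack: [-29]
RETURN_VALUE → return -29.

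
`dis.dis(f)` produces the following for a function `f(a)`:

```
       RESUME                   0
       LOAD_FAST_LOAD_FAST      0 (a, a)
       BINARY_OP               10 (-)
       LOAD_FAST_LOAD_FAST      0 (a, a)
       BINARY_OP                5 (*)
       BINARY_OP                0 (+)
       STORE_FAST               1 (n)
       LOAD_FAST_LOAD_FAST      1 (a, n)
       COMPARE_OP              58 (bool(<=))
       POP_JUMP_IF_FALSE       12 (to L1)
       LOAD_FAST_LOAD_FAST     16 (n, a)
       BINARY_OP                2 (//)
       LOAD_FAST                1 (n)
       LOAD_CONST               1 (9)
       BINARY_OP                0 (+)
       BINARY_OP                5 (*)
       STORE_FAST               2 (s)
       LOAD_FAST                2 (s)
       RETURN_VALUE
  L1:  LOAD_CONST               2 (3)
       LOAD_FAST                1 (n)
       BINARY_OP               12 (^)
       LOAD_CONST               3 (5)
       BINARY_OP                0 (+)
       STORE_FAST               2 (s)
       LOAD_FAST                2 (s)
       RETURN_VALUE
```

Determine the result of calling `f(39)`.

59670

LOAD_FAST_LOAD_FAST a,a → push 39,39. Stack: [39, 39]
BINARY_OP - → 39 - 39 = 0. Stack: [0]
LOAD_FAST_LOAD_FAST a,a → push 39,39. Stack: [0, 39, 39]
BINARY_OP * → 39 * 39 = 1521. Stack: [0, 1521]
BINARY_OP + → 0 + 1521 = 1521. Stack: [1521]
STORE_FAST n → n=1521. Stack: []
LOAD_FAST_LOAD_FAST a,n → push 39,1521. Stack: [39, 1521]
COMPARE_OP bool(<=) → 39 vs 1521 = True. Stack: [True]
POP_JUMP_IF_FALSE → pop True; no jump. Stack: []
LOAD_FAST_LOAD_FAST n,a → push 1521,39. Stack: [1521, 39]
BINARY_OP // → 1521 // 39 = 39. Stack: [39]
LOAD_FAST n → push 1521. Stack: [39, 1521]
LOAD_CONST → push 9. Stack: [39, 1521, 9]
BINARY_OP + → 1521 + 9 = 1530. Stack: [39, 1530]
BINARY_OP * → 39 * 1530 = 59670. Stack: [59670]
STORE_FAST s → s=59670. Stack: []
LOAD_FAST s → push 59670. Stack: [59670]
RETURN_VALUE → return 59670.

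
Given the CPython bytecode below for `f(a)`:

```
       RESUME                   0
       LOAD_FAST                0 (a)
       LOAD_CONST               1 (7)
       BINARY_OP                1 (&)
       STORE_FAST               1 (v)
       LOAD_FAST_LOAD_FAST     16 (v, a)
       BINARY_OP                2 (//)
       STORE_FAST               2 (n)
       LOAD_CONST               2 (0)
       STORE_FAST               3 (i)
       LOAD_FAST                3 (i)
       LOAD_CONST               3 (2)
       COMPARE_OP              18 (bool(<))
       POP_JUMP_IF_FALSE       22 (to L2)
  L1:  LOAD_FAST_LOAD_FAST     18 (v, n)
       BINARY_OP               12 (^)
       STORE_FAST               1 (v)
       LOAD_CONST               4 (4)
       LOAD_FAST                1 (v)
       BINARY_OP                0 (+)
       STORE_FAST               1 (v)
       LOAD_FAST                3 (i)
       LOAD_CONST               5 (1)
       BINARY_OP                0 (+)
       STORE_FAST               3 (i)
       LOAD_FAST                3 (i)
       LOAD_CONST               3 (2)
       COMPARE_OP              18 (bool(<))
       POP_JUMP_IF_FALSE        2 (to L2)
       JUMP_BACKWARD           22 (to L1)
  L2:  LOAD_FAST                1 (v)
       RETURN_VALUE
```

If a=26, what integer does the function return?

10

LOAD_FAST a → push 26. Stack: [26]
LOAD_CONST → push 7. Stack: [26, 7]
BINARY_OP & → 26 & 7 = 2. Stack: [2]
STORE_FAST v → v=2. Stack: []
LOAD_FAST_LOAD_FAST v,a → push 2,26. Stack: [2, 26]
BINARY_OP // → 2 // 26 = 0. Stack: [0]
STORE_FAST n → n=0. Stack: []
LOAD_CONST → push 0. Stack: [0]
STORE_FAST i → i=0. Stack: []
LOAD_FAST i → push 0. Stack: [0]
LOAD_CONST → push 2. Stack: [0, 2]
COMPARE_OP bool(<) → 0 vs 2 = True. Stack: [True]
POP_JUMP_IF_FALSE → pop True; no jump. Stack: []
LOAD_FAST_LOAD_FAST v,n → push 2,0. Stack: [2, 0]
BINARY_OP ^ → 2 ^ 0 = 2. Stack: [2]
STORE_FAST v → v=2. Stack: []
LOAD_CONST → push 4. Stack: [4]
LOAD_FAST v → push 2. Stack: [4, 2]
BINARY_OP + → 4 + 2 = 6. Stack: [6]
STORE_FAST v → v=6. Stack: []
LOAD_FAST i → push 0. Stack: [0]
LOAD_CONST → push 1. Stack: [0, 1]
BINARY_OP + → 0 + 1 = 1. Stack: [1]
STORE_FAST i → i=1. Stack: []
LOAD_FAST i → push 1. Stack: [1]
LOAD_CONST → push 2. Stack: [1, 2]
COMPARE_OP bool(<) → 1 vs 2 = True. Stack: [True]
POP_JUMP_IF_FALSE → pop True; no jump. Stack: []
LOAD_FAST_LOAD_FAST v,n → push 6,0. Stack: [6, 0]
BINARY_OP ^ → 6 ^ 0 = 6. Stack: [6]
STORE_FAST v → v=6. Stack: []
LOAD_CONST → push 4. Stack: [4]
LOAD_FAST v → push 6. Stack: [4, 6]
BINARY_OP + → 4 + 6 = 10. Stack: [10]
STORE_FAST v → v=10. Stack: []
LOAD_FAST i → push 1. Stack: [1]
LOAD_CONST → push 1. Stack: [1, 1]
BINARY_OP + → 1 + 1 = 2. Stack: [2]
STORE_FAST i → i=2. Stack: []
LOAD_FAST i → push 2. Stack: [2]
LOAD_CONST → push 2. Stack: [2, 2]
COMPARE_OP bool(<) → 2 vs 2 = False. Stack: [False]
POP_JUMP_IF_FALSE → pop False; jump. Stack: []
LOAD_FAST v → push 10. Stack: [10]
RETURN_VALUE → return 10.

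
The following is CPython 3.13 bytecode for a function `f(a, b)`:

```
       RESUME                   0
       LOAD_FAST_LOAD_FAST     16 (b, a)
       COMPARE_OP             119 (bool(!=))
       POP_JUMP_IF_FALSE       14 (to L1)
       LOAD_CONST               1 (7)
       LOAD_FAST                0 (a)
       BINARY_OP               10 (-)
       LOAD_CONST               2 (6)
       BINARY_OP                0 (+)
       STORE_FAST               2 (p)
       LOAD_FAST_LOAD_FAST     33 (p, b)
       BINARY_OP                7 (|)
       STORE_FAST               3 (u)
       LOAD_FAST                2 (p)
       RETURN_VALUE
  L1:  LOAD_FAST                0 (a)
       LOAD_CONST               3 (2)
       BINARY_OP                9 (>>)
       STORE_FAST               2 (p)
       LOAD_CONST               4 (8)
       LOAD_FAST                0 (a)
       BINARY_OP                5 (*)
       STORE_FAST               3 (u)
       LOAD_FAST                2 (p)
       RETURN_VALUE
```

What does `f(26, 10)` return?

LOAD_FAST_LOAD_FAST b,a → push 10,26. Stack: [10, 26]
COMPARE_OP bool(!=) → 10 vs 26 = True. Stack: [True]
POP_JUMP_IF_FALSE → pop True; no jump. Stack: []
LOAD_CONST → push 7. Stack: [7]
LOAD_FAST a → push 26. Stack: [7, 26]
BINARY_OP - → 7 - 26 = -19. Stack: [-19]
LOAD_CONST → push 6. Stack: [-19, 6]
BINARY_OP + → -19 + 6 = -13. Stack: [-13]
STORE_FAST p → p=-13. Stack: []
LOAD_FAST_LOAD_FAST p,b → push -13,10. Stack: [-13, 10]
BINARY_OP | → -13 | 10 = -5. Stack: [-5]
STORE_FAST u → u=-5. Stack: []
LOAD_FAST p → push -13. Stack: [-13]
RETURN_VALUE → return -13.

-13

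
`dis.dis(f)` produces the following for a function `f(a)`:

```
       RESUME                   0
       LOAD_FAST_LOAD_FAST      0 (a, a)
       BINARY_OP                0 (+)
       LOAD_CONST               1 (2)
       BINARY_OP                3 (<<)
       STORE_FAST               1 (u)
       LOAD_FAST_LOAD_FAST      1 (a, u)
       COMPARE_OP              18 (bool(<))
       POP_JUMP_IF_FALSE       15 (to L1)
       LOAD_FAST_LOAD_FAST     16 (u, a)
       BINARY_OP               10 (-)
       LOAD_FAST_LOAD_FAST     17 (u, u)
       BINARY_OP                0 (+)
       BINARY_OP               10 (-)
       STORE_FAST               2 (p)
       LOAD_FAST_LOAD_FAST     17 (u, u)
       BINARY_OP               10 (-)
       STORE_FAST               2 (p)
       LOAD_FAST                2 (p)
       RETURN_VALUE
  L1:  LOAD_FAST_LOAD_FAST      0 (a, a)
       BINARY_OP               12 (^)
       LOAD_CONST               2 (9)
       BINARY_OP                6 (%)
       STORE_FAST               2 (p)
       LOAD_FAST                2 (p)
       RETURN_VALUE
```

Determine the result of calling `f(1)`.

LOAD_FAST_LOAD_FAST a,a → push 1,1. Stack: [1, 1]
BINARY_OP + → 1 + 1 = 2. Stack: [2]
LOAD_CONST → push 2. Stack: [2, 2]
BINARY_OP << → 2 << 2 = 8. Stack: [8]
STORE_FAST u → u=8. Stack: []
LOAD_FAST_LOAD_FAST a,u → push 1,8. Stack: [1, 8]
COMPARE_OP bool(<) → 1 vs 8 = True. Stack: [True]
POP_JUMP_IF_FALSE → pop True; no jump. Stack: []
LOAD_FAST_LOAD_FAST u,a → push 8,1. Stack: [8, 1]
BINARY_OP - → 8 - 1 = 7. Stack: [7]
LOAD_FAST_LOAD_FAST u,u → push 8,8. Stack: [7, 8, 8]
BINARY_OP + → 8 + 8 = 16. Stack: [7, 16]
BINARY_OP - → 7 - 16 = -9. Stack: [-9]
STORE_FAST p → p=-9. Stack: []
LOAD_FAST_LOAD_FAST u,u → push 8,8. Stack: [8, 8]
BINARY_OP - → 8 - 8 = 0. Stack: [0]
STORE_FAST p → p=0. Stack: []
LOAD_FAST p → push 0. Stack: [0]
RETURN_VALUE → return 0.

0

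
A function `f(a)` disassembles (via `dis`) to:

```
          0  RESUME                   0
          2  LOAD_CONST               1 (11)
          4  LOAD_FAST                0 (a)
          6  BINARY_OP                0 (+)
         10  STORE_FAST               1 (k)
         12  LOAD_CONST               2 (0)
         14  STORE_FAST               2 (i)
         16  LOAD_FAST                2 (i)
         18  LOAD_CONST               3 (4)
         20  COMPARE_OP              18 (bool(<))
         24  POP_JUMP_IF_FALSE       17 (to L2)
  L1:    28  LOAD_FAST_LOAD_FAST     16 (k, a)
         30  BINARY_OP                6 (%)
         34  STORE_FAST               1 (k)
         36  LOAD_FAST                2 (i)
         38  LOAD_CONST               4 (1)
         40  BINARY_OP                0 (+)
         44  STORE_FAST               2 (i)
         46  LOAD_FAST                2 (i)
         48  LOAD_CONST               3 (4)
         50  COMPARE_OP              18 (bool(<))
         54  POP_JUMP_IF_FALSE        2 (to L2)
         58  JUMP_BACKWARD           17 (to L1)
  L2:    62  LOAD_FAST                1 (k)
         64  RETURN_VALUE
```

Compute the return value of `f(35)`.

11

LOAD_CONST → push 11. Stack: [11]
LOAD_FAST a → push 35. Stack: [11, 35]
BINARY_OP + → 11 + 35 = 46. Stack: [46]
STORE_FAST k → k=46. Stack: []
LOAD_CONST → push 0. Stack: [0]
STORE_FAST i → i=0. Stack: []
LOAD_FAST i → push 0. Stack: [0]
LOAD_CONST → push 4. Stack: [0, 4]
COMPARE_OP bool(<) → 0 vs 4 = True. Stack: [True]
POP_JUMP_IF_FALSE → pop True; no jump. Stack: []
LOAD_FAST_LOAD_FAST k,a → push 46,35. Stack: [46, 35]
BINARY_OP % → 46 % 35 = 11. Stack: [11]
STORE_FAST k → k=11. Stack: []
LOAD_FAST i → push 0. Stack: [0]
LOAD_CONST → push 1. Stack: [0, 1]
BINARY_OP + → 0 + 1 = 1. Stack: [1]
STORE_FAST i → i=1. Stack: []
LOAD_FAST i → push 1. Stack: [1]
LOAD_CONST → push 4. Stack: [1, 4]
COMPARE_OP bool(<) → 1 vs 4 = True. Stack: [True]
POP_JUMP_IF_FALSE → pop True; no jump. Stack: []
LOAD_FAST_LOAD_FAST k,a → push 11,35. Stack: [11, 35]
BINARY_OP % → 11 % 35 = 11. Stack: [11]
STORE_FAST k → k=11. Stack: []
LOAD_FAST i → push 1. Stack: [1]
LOAD_CONST → push 1. Stack: [1, 1]
BINARY_OP + → 1 + 1 = 2. Stack: [2]
STORE_FAST i → i=2. Stack: []
LOAD_FAST i → push 2. Stack: [2]
LOAD_CONST → push 4. Stack: [2, 4]
COMPARE_OP bool(<) → 2 vs 4 = True. Stack: [True]
POP_JUMP_IF_FALSE → pop True; no jump. Stack: []
LOAD_FAST_LOAD_FAST k,a → push 11,35. Stack: [11, 35]
BINARY_OP % → 11 % 35 = 11. Stack: [11]
STORE_FAST k → k=11. Stack: []
LOAD_FAST i → push 2. Stack: [2]
LOAD_CONST → push 1. Stack: [2, 1]
BINARY_OP + → 2 + 1 = 3. Stack: [3]
STORE_FAST i → i=3. Stack: []
LOAD_FAST i → push 3. Stack: [3]
LOAD_CONST → push 4. Stack: [3, 4]
COMPARE_OP bool(<) → 3 vs 4 = True. Stack: [True]
POP_JUMP_IF_FALSE → pop True; no jump. Stack: []
LOAD_FAST_LOAD_FAST k,a → push 11,35. Stack: [11, 35]
BINARY_OP % → 11 % 35 = 11. Stack: [11]
STORE_FAST k → k=11. Stack: []
LOAD_FAST i → push 3. Stack: [3]
LOAD_CONST → push 1. Stack: [3, 1]
BINARY_OP + → 3 + 1 = 4. Stack: [4]
STORE_FAST i → i=4. Stack: []
LOAD_FAST i → push 4. Stack: [4]
LOAD_CONST → push 4. Stack: [4, 4]
COMPARE_OP bool(<) → 4 vs 4 = False. Stack: [False]
POP_JUMP_IF_FALSE → pop False; jump. Stack: []
LOAD_FAST k → push 11. Stack: [11]
RETURN_VALUE → return 11.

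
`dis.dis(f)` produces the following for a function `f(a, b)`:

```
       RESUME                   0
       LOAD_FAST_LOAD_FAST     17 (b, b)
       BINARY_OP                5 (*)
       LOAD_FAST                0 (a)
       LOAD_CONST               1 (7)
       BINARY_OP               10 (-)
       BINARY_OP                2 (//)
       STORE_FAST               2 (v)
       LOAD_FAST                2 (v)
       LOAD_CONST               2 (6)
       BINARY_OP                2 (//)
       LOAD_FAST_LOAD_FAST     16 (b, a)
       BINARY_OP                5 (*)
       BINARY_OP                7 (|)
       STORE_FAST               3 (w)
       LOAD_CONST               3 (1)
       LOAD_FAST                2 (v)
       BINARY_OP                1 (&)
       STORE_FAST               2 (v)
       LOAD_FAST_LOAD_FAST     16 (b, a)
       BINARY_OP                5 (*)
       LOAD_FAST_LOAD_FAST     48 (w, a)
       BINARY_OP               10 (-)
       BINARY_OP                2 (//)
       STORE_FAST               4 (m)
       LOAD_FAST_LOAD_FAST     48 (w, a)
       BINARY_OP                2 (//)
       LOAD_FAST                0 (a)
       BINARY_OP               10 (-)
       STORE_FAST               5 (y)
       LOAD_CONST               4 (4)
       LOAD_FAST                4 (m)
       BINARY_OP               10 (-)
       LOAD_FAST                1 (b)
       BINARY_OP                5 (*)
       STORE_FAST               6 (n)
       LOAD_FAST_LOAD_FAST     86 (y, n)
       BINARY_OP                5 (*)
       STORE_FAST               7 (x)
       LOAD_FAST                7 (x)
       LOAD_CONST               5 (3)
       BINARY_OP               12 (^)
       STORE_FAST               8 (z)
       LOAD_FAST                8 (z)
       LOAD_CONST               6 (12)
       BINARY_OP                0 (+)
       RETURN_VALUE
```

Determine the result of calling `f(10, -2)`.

LOAD_FAST_LOAD_FAST b,b → push -2,-2. Stack: [-2, -2]
BINARY_OP * → -2 * -2 = 4. Stack: [4]
LOAD_FAST a → push 10. Stack: [4, 10]
LOAD_CONST → push 7. Stack: [4, 10, 7]
BINARY_OP - → 10 - 7 = 3. Stack: [4, 3]
BINARY_OP // → 4 // 3 = 1. Stack: [1]
STORE_FAST v → v=1. Stack: []
LOAD_FAST v → push 1. Stack: [1]
LOAD_CONST → push 6. Stack: [1, 6]
BINARY_OP // → 1 // 6 = 0. Stack: [0]
LOAD_FAST_LOAD_FAST b,a → push -2,10. Stack: [0, -2, 10]
BINARY_OP * → -2 * 10 = -20. Stack: [0, -20]
BINARY_OP | → 0 | -20 = -20. Stack: [-20]
STORE_FAST w → w=-20. Stack: []
LOAD_CONST → push 1. Stack: [1]
LOAD_FAST v → push 1. Stack: [1, 1]
BINARY_OP & → 1 & 1 = 1. Stack: [1]
STORE_FAST v → v=1. Stack: []
LOAD_FAST_LOAD_FAST b,a → push -2,10. Stack: [-2, 10]
BINARY_OP * → -2 * 10 = -20. Stack: [-20]
LOAD_FAST_LOAD_FAST w,a → push -20,10. Stack: [-20, -20, 10]
BINARY_OP - → -20 - 10 = -30. Stack: [-20, -30]
BINARY_OP // → -20 // -30 = 0. Stack: [0]
STORE_FAST m → m=0. Stack: []
LOAD_FAST_LOAD_FAST w,a → push -20,10. Stack: [-20, 10]
BINARY_OP // → -20 // 10 = -2. Stack: [-2]
LOAD_FAST a → push 10. Stack: [-2, 10]
BINARY_OP - → -2 - 10 = -12. Stack: [-12]
STORE_FAST y → y=-12. Stack: []
LOAD_CONST → push 4. Stack: [4]
LOAD_FAST m → push 0. Stack: [4, 0]
BINARY_OP - → 4 - 0 = 4. Stack: [4]
LOAD_FAST b → push -2. Stack: [4, -2]
BINARY_OP * → 4 * -2 = -8. Stack: [-8]
STORE_FAST n → n=-8. Stack: []
LOAD_FAST_LOAD_FAST y,n → push -12,-8. Stack: [-12, -8]
BINARY_OP * → -12 * -8 = 96. Stack: [96]
STORE_FAST x → x=96. Stack: []
LOAD_FAST x → push 96. Stack: [96]
LOAD_CONST → push 3. Stack: [96, 3]
BINARY_OP ^ → 96 ^ 3 = 99. Stack: [99]
STORE_FAST z → z=99. Stack: []
LOAD_FAST z → push 99. Stack: [99]
LOAD_CONST → push 12. Stack: [99, 12]
BINARY_OP + → 99 + 12 = 111. Stack: [111]
RETURN_VALUE → return 111.

111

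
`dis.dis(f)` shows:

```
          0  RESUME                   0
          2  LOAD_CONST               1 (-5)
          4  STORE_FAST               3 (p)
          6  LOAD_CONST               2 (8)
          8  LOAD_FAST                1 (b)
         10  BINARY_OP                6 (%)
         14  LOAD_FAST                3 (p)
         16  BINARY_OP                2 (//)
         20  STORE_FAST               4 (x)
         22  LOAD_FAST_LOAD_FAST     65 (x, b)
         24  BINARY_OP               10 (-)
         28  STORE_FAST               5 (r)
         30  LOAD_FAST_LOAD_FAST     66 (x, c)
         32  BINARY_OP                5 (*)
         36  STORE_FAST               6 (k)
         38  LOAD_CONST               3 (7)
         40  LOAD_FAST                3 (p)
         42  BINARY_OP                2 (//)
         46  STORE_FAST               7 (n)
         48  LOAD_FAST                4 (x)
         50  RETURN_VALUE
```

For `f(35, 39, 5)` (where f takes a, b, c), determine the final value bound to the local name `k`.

-10

LOAD_CONST → push -5. Stack: [-5]
STORE_FAST p → p=-5. Stack: []
LOAD_CONST → push 8. Stack: [8]
LOAD_FAST b → push 39. Stack: [8, 39]
BINARY_OP % → 8 % 39 = 8. Stack: [8]
LOAD_FAST p → push -5. Stack: [8, -5]
BINARY_OP // → 8 // -5 = -2. Stack: [-2]
STORE_FAST x → x=-2. Stack: []
LOAD_FAST_LOAD_FAST x,b → push -2,39. Stack: [-2, 39]
BINARY_OP - → -2 - 39 = -41. Stack: [-41]
STORE_FAST r → r=-41. Stack: []
LOAD_FAST_LOAD_FAST x,c → push -2,5. Stack: [-2, 5]
BINARY_OP * → -2 * 5 = -10. Stack: [-10]
STORE_FAST k → k=-10. Stack: []
LOAD_CONST → push 7. Stack: [7]
LOAD_FAST p → push -5. Stack: [7, -5]
BINARY_OP // → 7 // -5 = -2. Stack: [-2]
STORE_FAST n → n=-2. Stack: []
LOAD_FAST x → push -2. Stack: [-2]
RETURN_VALUE → return -2.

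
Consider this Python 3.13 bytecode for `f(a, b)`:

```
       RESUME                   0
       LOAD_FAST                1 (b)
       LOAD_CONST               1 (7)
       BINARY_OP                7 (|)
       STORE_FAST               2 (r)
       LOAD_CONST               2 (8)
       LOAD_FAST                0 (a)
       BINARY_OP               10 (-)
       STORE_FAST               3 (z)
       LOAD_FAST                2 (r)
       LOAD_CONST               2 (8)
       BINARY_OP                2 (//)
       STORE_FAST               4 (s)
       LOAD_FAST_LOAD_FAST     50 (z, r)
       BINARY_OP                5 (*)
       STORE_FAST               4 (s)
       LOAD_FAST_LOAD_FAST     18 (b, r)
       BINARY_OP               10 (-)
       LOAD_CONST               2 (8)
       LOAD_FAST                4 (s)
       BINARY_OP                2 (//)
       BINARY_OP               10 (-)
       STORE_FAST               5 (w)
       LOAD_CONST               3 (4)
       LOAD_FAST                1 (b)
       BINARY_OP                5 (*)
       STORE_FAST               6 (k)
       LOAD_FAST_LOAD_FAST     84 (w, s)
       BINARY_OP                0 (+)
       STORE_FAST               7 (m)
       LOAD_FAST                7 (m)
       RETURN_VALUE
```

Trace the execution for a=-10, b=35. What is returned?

LOAD_FAST b → push 35. Stack: [35]
LOAD_CONST → push 7. Stack: [35, 7]
BINARY_OP | → 35 | 7 = 39. Stack: [39]
STORE_FAST r → r=39. Stack: []
LOAD_CONST → push 8. Stack: [8]
LOAD_FAST a → push -10. Stack: [8, -10]
BINARY_OP - → 8 - -10 = 18. Stack: [18]
STORE_FAST z → z=18. Stack: []
LOAD_FAST r → push 39. Stack: [39]
LOAD_CONST → push 8. Stack: [39, 8]
BINARY_OP // → 39 // 8 = 4. Stack: [4]
STORE_FAST s → s=4. Stack: []
LOAD_FAST_LOAD_FAST z,r → push 18,39. Stack: [18, 39]
BINARY_OP * → 18 * 39 = 702. Stack: [702]
STORE_FAST s → s=702. Stack: []
LOAD_FAST_LOAD_FAST b,r → push 35,39. Stack: [35, 39]
BINARY_OP - → 35 - 39 = -4. Stack: [-4]
LOAD_CONST → push 8. Stack: [-4, 8]
LOAD_FAST s → push 702. Stack: [-4, 8, 702]
BINARY_OP // → 8 // 702 = 0. Stack: [-4, 0]
BINARY_OP - → -4 - 0 = -4. Stack: [-4]
STORE_FAST w → w=-4. Stack: []
LOAD_CONST → push 4. Stack: [4]
LOAD_FAST b → push 35. Stack: [4, 35]
BINARY_OP * → 4 * 35 = 140. Stack: [140]
STORE_FAST k → k=140. Stack: []
LOAD_FAST_LOAD_FAST w,s → push -4,702. Stack: [-4, 702]
BINARY_OP + → -4 + 702 = 698. Stack: [698]
STORE_FAST m → m=698. Stack: []
LOAD_FAST m → push 698. Stack: [698]
RETURN_VALUE → return 698.

698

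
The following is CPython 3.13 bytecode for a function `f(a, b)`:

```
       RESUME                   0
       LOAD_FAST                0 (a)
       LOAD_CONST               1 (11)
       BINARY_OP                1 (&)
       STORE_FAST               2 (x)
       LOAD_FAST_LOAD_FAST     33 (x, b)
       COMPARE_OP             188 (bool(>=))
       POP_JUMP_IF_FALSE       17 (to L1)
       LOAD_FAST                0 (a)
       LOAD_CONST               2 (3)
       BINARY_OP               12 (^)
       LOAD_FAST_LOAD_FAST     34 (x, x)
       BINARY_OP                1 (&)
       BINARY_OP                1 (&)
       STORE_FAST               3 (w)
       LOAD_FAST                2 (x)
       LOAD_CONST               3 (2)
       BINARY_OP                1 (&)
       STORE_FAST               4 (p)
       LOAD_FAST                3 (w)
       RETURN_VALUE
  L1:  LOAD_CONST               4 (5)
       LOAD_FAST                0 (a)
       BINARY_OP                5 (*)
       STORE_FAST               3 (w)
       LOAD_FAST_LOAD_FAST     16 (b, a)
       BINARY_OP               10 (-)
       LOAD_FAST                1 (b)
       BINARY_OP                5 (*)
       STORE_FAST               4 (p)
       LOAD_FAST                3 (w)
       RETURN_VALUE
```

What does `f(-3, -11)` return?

LOAD_FAST a → push -3. Stack: [-3]
LOAD_CONST → push 11. Stack: [-3, 11]
BINARY_OP & → -3 & 11 = 9. Stack: [9]
STORE_FAST x → x=9. Stack: []
LOAD_FAST_LOAD_FAST x,b → push 9,-11. Stack: [9, -11]
COMPARE_OP bool(>=) → 9 vs -11 = True. Stack: [True]
POP_JUMP_IF_FALSE → pop True; no jump. Stack: []
LOAD_FAST a → push -3. Stack: [-3]
LOAD_CONST → push 3. Stack: [-3, 3]
BINARY_OP ^ → -3 ^ 3 = -2. Stack: [-2]
LOAD_FAST_LOAD_FAST x,x → push 9,9. Stack: [-2, 9, 9]
BINARY_OP & → 9 & 9 = 9. Stack: [-2, 9]
BINARY_OP & → -2 & 9 = 8. Stack: [8]
STORE_FAST w → w=8. Stack: []
LOAD_FAST x → push 9. Stack: [9]
LOAD_CONST → push 2. Stack: [9, 2]
BINARY_OP & → 9 & 2 = 0. Stack: [0]
STORE_FAST p → p=0. Stack: []
LOAD_FAST w → push 8. Stack: [8]
RETURN_VALUE → return 8.

8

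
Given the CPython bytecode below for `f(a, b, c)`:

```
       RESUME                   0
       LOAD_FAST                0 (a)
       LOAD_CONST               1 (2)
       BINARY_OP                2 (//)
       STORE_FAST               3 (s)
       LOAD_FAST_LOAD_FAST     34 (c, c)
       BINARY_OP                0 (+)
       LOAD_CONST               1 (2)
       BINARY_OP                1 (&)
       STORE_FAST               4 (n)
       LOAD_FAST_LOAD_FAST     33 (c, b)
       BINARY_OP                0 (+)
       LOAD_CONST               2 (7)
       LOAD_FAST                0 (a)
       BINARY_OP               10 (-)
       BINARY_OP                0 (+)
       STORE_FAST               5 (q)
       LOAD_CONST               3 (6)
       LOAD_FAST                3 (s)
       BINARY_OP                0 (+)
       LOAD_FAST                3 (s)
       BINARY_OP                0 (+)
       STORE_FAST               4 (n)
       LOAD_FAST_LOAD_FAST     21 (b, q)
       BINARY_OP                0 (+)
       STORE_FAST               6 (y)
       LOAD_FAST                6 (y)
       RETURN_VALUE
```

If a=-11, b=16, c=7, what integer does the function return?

LOAD_FAST a → push -11. Stack: [-11]
LOAD_CONST → push 2. Stack: [-11, 2]
BINARY_OP // → -11 // 2 = -6. Stack: [-6]
STORE_FAST s → s=-6. Stack: []
LOAD_FAST_LOAD_FAST c,c → push 7,7. Stack: [7, 7]
BINARY_OP + → 7 + 7 = 14. Stack: [14]
LOAD_CONST → push 2. Stack: [14, 2]
BINARY_OP & → 14 & 2 = 2. Stack: [2]
STORE_FAST n → n=2. Stack: []
LOAD_FAST_LOAD_FAST c,b → push 7,16. Stack: [7, 16]
BINARY_OP + → 7 + 16 = 23. Stack: [23]
LOAD_CONST → push 7. Stack: [23, 7]
LOAD_FAST a → push -11. Stack: [23, 7, -11]
BINARY_OP - → 7 - -11 = 18. Stack: [23, 18]
BINARY_OP + → 23 + 18 = 41. Stack: [41]
STORE_FAST q → q=41. Stack: []
LOAD_CONST → push 6. Stack: [6]
LOAD_FAST s → push -6. Stack: [6, -6]
BINARY_OP + → 6 + -6 = 0. Stack: [0]
LOAD_FAST s → push -6. Stack: [0, -6]
BINARY_OP + → 0 + -6 = -6. Stack: [-6]
STORE_FAST n → n=-6. Stack: []
LOAD_FAST_LOAD_FAST b,q → push 16,41. Stack: [16, 41]
BINARY_OP + → 16 + 41 = 57. Stack: [57]
STORE_FAST y → y=57. Stack: []
LOAD_FAST y → push 57. Stack: [57]
RETURN_VALUE → return 57.

57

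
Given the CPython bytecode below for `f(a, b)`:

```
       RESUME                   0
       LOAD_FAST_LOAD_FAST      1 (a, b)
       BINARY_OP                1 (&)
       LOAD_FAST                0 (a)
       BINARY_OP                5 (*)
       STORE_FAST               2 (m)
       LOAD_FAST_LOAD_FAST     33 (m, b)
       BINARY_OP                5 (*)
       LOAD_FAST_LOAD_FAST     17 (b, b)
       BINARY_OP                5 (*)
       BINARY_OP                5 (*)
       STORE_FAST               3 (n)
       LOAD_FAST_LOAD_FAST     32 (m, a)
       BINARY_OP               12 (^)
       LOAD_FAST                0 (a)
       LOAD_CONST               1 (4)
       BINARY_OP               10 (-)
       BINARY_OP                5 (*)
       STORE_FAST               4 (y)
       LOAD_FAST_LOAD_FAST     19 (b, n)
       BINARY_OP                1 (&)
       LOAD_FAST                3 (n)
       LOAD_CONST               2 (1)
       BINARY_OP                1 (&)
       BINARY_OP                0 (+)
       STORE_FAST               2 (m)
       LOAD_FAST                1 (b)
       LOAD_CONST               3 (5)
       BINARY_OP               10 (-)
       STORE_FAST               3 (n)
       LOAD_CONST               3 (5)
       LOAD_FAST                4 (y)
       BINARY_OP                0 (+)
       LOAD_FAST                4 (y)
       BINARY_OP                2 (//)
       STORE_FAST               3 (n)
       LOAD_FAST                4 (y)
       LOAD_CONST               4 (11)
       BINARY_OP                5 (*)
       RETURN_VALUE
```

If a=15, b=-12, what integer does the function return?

6171

LOAD_FAST_LOAD_FAST a,b → push 15,-12. Stack: [15, -12]
BINARY_OP & → 15 & -12 = 4. Stack: [4]
LOAD_FAST a → push 15. Stack: [4, 15]
BINARY_OP * → 4 * 15 = 60. Stack: [60]
STORE_FAST m → m=60. Stack: []
LOAD_FAST_LOAD_FAST m,b → push 60,-12. Stack: [60, -12]
BINARY_OP * → 60 * -12 = -720. Stack: [-720]
LOAD_FAST_LOAD_FAST b,b → push -12,-12. Stack: [-720, -12, -12]
BINARY_OP * → -12 * -12 = 144. Stack: [-720, 144]
BINARY_OP * → -720 * 144 = -103680. Stack: [-103680]
STORE_FAST n → n=-103680. Stack: []
LOAD_FAST_LOAD_FAST m,a → push 60,15. Stack: [60, 15]
BINARY_OP ^ → 60 ^ 15 = 51. Stack: [51]
LOAD_FAST a → push 15. Stack: [51, 15]
LOAD_CONST → push 4. Stack: [51, 15, 4]
BINARY_OP - → 15 - 4 = 11. Stack: [51, 11]
BINARY_OP * → 51 * 11 = 561. Stack: [561]
STORE_FAST y → y=561. Stack: []
LOAD_FAST_LOAD_FAST b,n → push -12,-103680. Stack: [-12, -103680]
BINARY_OP & → -12 & -103680 = -103680. Stack: [-103680]
LOAD_FAST n → push -103680. Stack: [-103680, -103680]
LOAD_CONST → push 1. Stack: [-103680, -103680, 1]
BINARY_OP & → -103680 & 1 = 0. Stack: [-103680, 0]
BINARY_OP + → -103680 + 0 = -103680. Stack: [-103680]
STORE_FAST m → m=-103680. Stack: []
LOAD_FAST b → push -12. Stack: [-12]
LOAD_CONST → push 5. Stack: [-12, 5]
BINARY_OP - → -12 - 5 = -17. Stack: [-17]
STORE_FAST n → n=-17. Stack: []
LOAD_CONST → push 5. Stack: [5]
LOAD_FAST y → push 561. Stack: [5, 561]
BINARY_OP + → 5 + 561 = 566. Stack: [566]
LOAD_FAST y → push 561. Stack: [566, 561]
BINARY_OP // → 566 // 561 = 1. Stack: [1]
STORE_FAST n → n=1. Stack: []
LOAD_FAST y → push 561. Stack: [561]
LOAD_CONST → push 11. Stack: [561, 11]
BINARY_OP * → 561 * 11 = 6171. Stack: [6171]
RETURN_VALUE → return 6171.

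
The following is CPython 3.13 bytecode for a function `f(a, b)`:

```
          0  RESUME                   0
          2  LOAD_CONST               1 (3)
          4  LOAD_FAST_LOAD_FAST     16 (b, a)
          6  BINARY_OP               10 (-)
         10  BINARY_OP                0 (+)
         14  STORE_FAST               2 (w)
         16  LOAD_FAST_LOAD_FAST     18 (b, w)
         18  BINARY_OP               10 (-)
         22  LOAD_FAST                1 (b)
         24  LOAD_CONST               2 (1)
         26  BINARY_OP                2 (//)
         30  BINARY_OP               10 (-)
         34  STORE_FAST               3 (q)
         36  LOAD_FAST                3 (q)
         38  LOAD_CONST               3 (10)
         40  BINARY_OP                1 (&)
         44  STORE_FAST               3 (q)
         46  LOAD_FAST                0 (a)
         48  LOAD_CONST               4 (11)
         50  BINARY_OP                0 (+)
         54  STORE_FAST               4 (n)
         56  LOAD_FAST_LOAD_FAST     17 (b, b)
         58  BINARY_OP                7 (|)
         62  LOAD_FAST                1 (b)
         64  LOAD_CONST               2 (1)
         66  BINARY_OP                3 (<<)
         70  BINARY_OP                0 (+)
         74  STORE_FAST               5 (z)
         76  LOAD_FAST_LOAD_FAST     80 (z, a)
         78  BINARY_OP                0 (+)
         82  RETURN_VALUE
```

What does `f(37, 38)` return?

LOAD_CONST → push 3. Stack: [3]
LOAD_FAST_LOAD_FAST b,a → push 38,37. Stack: [3, 38, 37]
BINARY_OP - → 38 - 37 = 1. Stack: [3, 1]
BINARY_OP + → 3 + 1 = 4. Stack: [4]
STORE_FAST w → w=4. Stack: []
LOAD_FAST_LOAD_FAST b,w → push 38,4. Stack: [38, 4]
BINARY_OP - → 38 - 4 = 34. Stack: [34]
LOAD_FAST b → push 38. Stack: [34, 38]
LOAD_CONST → push 1. Stack: [34, 38, 1]
BINARY_OP // → 38 // 1 = 38. Stack: [34, 38]
BINARY_OP - → 34 - 38 = -4. Stack: [-4]
STORE_FAST q → q=-4. Stack: []
LOAD_FAST q → push -4. Stack: [-4]
LOAD_CONST → push 10. Stack: [-4, 10]
BINARY_OP & → -4 & 10 = 8. Stack: [8]
STORE_FAST q → q=8. Stack: []
LOAD_FAST a → push 37. Stack: [37]
LOAD_CONST → push 11. Stack: [37, 11]
BINARY_OP + → 37 + 11 = 48. Stack: [48]
STORE_FAST n → n=48. Stack: []
LOAD_FAST_LOAD_FAST b,b → push 38,38. Stack: [38, 38]
BINARY_OP | → 38 | 38 = 38. Stack: [38]
LOAD_FAST b → push 38. Stack: [38, 38]
LOAD_CONST → push 1. Stack: [38, 38, 1]
BINARY_OP << → 38 << 1 = 76. Stack: [38, 76]
BINARY_OP + → 38 + 76 = 114. Stack: [114]
STORE_FAST z → z=114. Stack: []
LOAD_FAST_LOAD_FAST z,a → push 114,37. Stack: [114, 37]
BINARY_OP + → 114 + 37 = 151. Stack: [151]
RETURN_VALUE → return 151.

151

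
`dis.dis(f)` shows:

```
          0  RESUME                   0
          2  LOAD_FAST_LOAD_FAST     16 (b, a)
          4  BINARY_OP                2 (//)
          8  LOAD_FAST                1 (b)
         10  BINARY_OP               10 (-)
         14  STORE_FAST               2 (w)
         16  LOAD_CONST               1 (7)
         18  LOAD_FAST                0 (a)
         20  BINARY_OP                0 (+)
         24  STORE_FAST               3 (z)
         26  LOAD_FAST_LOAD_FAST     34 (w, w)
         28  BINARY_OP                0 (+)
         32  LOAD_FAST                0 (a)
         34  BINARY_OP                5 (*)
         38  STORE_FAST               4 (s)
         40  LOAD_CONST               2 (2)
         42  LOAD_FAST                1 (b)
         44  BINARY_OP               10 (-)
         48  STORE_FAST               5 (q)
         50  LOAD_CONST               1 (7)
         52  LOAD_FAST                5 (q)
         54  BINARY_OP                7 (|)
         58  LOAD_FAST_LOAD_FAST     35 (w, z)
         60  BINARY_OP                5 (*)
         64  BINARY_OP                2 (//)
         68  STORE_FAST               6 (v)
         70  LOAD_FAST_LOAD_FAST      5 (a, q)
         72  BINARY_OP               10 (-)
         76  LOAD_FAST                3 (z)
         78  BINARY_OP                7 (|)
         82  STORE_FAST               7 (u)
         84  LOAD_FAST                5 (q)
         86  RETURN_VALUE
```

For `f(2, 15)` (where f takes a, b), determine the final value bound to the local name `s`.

-32

LOAD_FAST_LOAD_FAST b,a → push 15,2. Stack: [15, 2]
BINARY_OP // → 15 // 2 = 7. Stack: [7]
LOAD_FAST b → push 15. Stack: [7, 15]
BINARY_OP - → 7 - 15 = -8. Stack: [-8]
STORE_FAST w → w=-8. Stack: []
LOAD_CONST → push 7. Stack: [7]
LOAD_FAST a → push 2. Stack: [7, 2]
BINARY_OP + → 7 + 2 = 9. Stack: [9]
STORE_FAST z → z=9. Stack: []
LOAD_FAST_LOAD_FAST w,w → push -8,-8. Stack: [-8, -8]
BINARY_OP + → -8 + -8 = -16. Stack: [-16]
LOAD_FAST a → push 2. Stack: [-16, 2]
BINARY_OP * → -16 * 2 = -32. Stack: [-32]
STORE_FAST s → s=-32. Stack: []
LOAD_CONST → push 2. Stack: [2]
LOAD_FAST b → push 15. Stack: [2, 15]
BINARY_OP - → 2 - 15 = -13. Stack: [-13]
STORE_FAST q → q=-13. Stack: []
LOAD_CONST → push 7. Stack: [7]
LOAD_FAST q → push -13. Stack: [7, -13]
BINARY_OP | → 7 | -13 = -9. Stack: [-9]
LOAD_FAST_LOAD_FAST w,z → push -8,9. Stack: [-9, -8, 9]
BINARY_OP * → -8 * 9 = -72. Stack: [-9, -72]
BINARY_OP // → -9 // -72 = 0. Stack: [0]
STORE_FAST v → v=0. Stack: []
LOAD_FAST_LOAD_FAST a,q → push 2,-13. Stack: [2, -13]
BINARY_OP - → 2 - -13 = 15. Stack: [15]
LOAD_FAST z → push 9. Stack: [15, 9]
BINARY_OP | → 15 | 9 = 15. Stack: [15]
STORE_FAST u → u=15. Stack: []
LOAD_FAST q → push -13. Stack: [-13]
RETURN_VALUE → return -13.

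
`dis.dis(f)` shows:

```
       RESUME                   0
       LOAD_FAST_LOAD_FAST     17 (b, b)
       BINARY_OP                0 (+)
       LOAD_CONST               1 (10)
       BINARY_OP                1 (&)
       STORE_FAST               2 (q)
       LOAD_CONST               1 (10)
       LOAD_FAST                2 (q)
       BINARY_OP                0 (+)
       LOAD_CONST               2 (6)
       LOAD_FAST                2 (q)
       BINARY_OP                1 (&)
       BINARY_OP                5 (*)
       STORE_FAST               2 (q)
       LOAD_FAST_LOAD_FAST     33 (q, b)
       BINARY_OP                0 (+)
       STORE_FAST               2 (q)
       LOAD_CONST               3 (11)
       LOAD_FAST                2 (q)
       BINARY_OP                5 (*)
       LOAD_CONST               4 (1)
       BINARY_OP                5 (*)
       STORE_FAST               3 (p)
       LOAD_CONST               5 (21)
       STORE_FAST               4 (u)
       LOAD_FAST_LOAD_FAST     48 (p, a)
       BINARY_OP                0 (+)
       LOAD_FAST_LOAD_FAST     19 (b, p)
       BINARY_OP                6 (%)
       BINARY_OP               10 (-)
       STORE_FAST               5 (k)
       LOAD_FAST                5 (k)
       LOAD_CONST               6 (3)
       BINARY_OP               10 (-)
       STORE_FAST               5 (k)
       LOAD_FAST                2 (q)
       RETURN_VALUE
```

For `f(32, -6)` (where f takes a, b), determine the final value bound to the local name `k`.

-31

LOAD_FAST_LOAD_FAST b,b → push -6,-6. Stack: [-6, -6]
BINARY_OP + → -6 + -6 = -12. Stack: [-12]
LOAD_CONST → push 10. Stack: [-12, 10]
BINARY_OP & → -12 & 10 = 0. Stack: [0]
STORE_FAST q → q=0. Stack: []
LOAD_CONST → push 10. Stack: [10]
LOAD_FAST q → push 0. Stack: [10, 0]
BINARY_OP + → 10 + 0 = 10. Stack: [10]
LOAD_CONST → push 6. Stack: [10, 6]
LOAD_FAST q → push 0. Stack: [10, 6, 0]
BINARY_OP & → 6 & 0 = 0. Stack: [10, 0]
BINARY_OP * → 10 * 0 = 0. Stack: [0]
STORE_FAST q → q=0. Stack: []
LOAD_FAST_LOAD_FAST q,b → push 0,-6. Stack: [0, -6]
BINARY_OP + → 0 + -6 = -6. Stack: [-6]
STORE_FAST q → q=-6. Stack: []
LOAD_CONST → push 11. Stack: [11]
LOAD_FAST q → push -6. Stack: [11, -6]
BINARY_OP * → 11 * -6 = -66. Stack: [-66]
LOAD_CONST → push 1. Stack: [-66, 1]
BINARY_OP * → -66 * 1 = -66. Stack: [-66]
STORE_FAST p → p=-66. Stack: []
LOAD_CONST → push 21. Stack: [21]
STORE_FAST u → u=21. Stack: []
LOAD_FAST_LOAD_FAST p,a → push -66,32. Stack: [-66, 32]
BINARY_OP + → -66 + 32 = -34. Stack: [-34]
LOAD_FAST_LOAD_FAST b,p → push -6,-66. Stack: [-34, -6, -66]
BINARY_OP % → -6 % -66 = -6. Stack: [-34, -6]
BINARY_OP - → -34 - -6 = -28. Stack: [-28]
STORE_FAST k → k=-28. Stack: []
LOAD_FAST k → push -28. Stack: [-28]
LOAD_CONST → push 3. Stack: [-28, 3]
BINARY_OP - → -28 - 3 = -31. Stack: [-31]
STORE_FAST k → k=-31. Stack: []
LOAD_FAST q → push -6. Stack: [-6]
RETURN_VALUE → return -6.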